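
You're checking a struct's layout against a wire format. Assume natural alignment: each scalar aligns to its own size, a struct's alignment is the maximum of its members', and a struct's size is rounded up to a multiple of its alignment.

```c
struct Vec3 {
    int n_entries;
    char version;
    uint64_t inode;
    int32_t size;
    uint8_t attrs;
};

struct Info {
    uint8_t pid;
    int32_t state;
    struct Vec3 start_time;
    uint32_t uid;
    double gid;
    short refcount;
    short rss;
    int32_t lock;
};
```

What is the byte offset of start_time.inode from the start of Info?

16

Vec3: @0: n_entries [4B, align 4] → 4; @4: version [1B, align 1] → 5; +3 pad (align 8); @8: inode [8B, align 8] → 16; @16: size [4B, align 4] → 20; @20: attrs [1B, align 1] → 21; +3 tail pad (align 8); size 24, align 8
@0: pid [1B, align 1] → 1
+3 pad (align 4)
@4: state [4B, align 4] → 8
@8: start_time [24B, align 8] → 32
within Vec3: inode at 8
8 + 8 = 16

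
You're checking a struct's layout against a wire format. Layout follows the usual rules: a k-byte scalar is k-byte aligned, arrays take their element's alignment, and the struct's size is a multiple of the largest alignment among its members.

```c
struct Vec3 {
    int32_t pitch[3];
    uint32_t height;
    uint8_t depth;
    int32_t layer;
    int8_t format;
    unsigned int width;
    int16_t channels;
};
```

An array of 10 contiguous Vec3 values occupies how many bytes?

0..12  pitch  (12B, 4-aligned)
12..16  height  (4B, 4-aligned)
16..17  depth  (1B, 1-aligned)
17..20  -- padding (3B)
20..24  layer  (4B, 4-aligned)
24..25  format  (1B, 1-aligned)
25..28  -- padding (3B)
28..32  width  (4B, 4-aligned)
32..34  channels  (2B, 2-aligned)
34..36  -- tail padding (2B)
sizeof = 36, alignof = 4
array of 10: 10 × 36 = 360

360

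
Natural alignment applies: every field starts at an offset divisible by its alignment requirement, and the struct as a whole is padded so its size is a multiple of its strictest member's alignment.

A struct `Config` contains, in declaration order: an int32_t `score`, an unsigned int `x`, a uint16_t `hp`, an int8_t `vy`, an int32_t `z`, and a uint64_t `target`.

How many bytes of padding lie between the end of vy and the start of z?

score at 0 (size 4, align 4) → ends 4
x at 4 (size 4, align 4) → ends 8
hp at 8 (size 2, align 2) → ends 10
vy at 10 (size 1, align 1) → ends 11
pad 1 to align 4 for z
z at 12 (size 4, align 4) → ends 16

1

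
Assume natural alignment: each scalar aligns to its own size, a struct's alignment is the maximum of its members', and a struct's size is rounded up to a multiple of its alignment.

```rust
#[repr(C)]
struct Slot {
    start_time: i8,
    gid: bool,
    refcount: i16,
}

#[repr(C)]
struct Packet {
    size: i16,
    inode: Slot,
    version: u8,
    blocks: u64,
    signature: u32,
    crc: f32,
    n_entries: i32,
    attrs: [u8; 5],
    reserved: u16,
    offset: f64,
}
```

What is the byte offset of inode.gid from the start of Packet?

Slot: start_time at 0 (size 1, align 1) → ends 1; gid at 1 (size 1, align 1) → ends 2; refcount at 2 (size 2, align 2) → ends 4; total 4 bytes, alignment 2
size at 0 (size 2, align 2) → ends 2
inode at 2 (size 4, align 2) → ends 6
within Slot: gid at 1
2 + 1 = 3

3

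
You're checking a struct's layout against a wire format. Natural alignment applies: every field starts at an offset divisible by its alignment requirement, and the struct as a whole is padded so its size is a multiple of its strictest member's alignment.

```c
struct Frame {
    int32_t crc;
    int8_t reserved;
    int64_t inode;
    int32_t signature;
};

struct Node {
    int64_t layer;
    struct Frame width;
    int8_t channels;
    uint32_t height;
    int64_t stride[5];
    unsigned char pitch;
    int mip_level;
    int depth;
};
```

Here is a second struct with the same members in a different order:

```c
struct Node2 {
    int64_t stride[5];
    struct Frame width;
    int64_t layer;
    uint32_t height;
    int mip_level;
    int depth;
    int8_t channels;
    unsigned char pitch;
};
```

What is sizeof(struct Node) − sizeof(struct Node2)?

Frame: crc at 0 (size 4, align 4) → ends 4; reserved at 4 (size 1, align 1) → ends 5; pad 3 to align 8 for inode; inode at 8 (size 8, align 8) → ends 16; signature at 16 (size 4, align 4) → ends 20; tail pad 4 to reach multiple of 8; total 24 bytes, alignment 8
layer at 0 (size 8, align 8) → ends 8
width at 8 (size 24, align 8) → ends 32
channels at 32 (size 1, align 1) → ends 33
pad 3 to align 4 for height
height at 36 (size 4, align 4) → ends 40
stride at 40 (size 40, align 8) → ends 80
pitch at 80 (size 1, align 1) → ends 81
pad 3 to align 4 for mip_level
mip_level at 84 (size 4, align 4) → ends 88
depth at 88 (size 4, align 4) → ends 92
tail pad 4 to reach multiple of 8
total 96 bytes, alignment 8
— Node2 —
stride at 0 (size 40, align 8) → ends 40
width at 40 (size 24, align 8) → ends 64
layer at 64 (size 8, align 8) → ends 72
height at 72 (size 4, align 4) → ends 76
mip_level at 76 (size 4, align 4) → ends 80
depth at 80 (size 4, align 4) → ends 84
channels at 84 (size 1, align 1) → ends 85
pitch at 85 (size 1, align 1) → ends 86
tail pad 2 to reach multiple of 8
total 88 bytes, alignment 8
96 − 88 = 8

8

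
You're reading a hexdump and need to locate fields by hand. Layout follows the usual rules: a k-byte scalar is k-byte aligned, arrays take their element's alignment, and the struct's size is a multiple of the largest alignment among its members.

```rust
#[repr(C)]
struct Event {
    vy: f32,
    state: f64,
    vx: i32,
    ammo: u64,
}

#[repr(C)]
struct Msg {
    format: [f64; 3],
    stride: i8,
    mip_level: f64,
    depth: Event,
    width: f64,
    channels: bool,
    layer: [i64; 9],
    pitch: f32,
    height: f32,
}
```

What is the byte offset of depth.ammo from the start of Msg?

64

Event: @0: vy [4B, align 4] → 4; +4 pad (align 8); @8: state [8B, align 8] → 16; @16: vx [4B, align 4] → 20; +4 pad (align 8); @24: ammo [8B, align 8] → 32; size 32, align 8
@0: format [24B, align 8] → 24
@24: stride [1B, align 1] → 25
+7 pad (align 8)
@32: mip_level [8B, align 8] → 40
@40: depth [32B, align 8] → 72
within Event: ammo at 24
40 + 24 = 64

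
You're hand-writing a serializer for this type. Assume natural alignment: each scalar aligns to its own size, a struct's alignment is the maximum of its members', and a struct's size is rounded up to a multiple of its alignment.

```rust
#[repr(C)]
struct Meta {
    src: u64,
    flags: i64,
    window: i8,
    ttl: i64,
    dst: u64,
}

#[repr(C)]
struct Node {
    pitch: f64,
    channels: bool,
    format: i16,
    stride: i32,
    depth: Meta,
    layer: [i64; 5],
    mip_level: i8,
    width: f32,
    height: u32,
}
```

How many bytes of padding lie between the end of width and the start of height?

Meta: src at 0 (size 8, align 8) → ends 8; flags at 8 (size 8, align 8) → ends 16; window at 16 (size 1, align 1) → ends 17; pad 7 to align 8 for ttl; ttl at 24 (size 8, align 8) → ends 32; dst at 32 (size 8, align 8) → ends 40; total 40 bytes, alignment 8
pitch at 0 (size 8, align 8) → ends 8
channels at 8 (size 1, align 1) → ends 9
pad 1 to align 2 for format
format at 10 (size 2, align 2) → ends 12
stride at 12 (size 4, align 4) → ends 16
depth at 16 (size 40, align 8) → ends 56
layer at 56 (size 40, align 8) → ends 96
mip_level at 96 (size 1, align 1) → ends 97
pad 3 to align 4 for width
width at 100 (size 4, align 4) → ends 104
height at 104 (size 4, align 4) → ends 108

0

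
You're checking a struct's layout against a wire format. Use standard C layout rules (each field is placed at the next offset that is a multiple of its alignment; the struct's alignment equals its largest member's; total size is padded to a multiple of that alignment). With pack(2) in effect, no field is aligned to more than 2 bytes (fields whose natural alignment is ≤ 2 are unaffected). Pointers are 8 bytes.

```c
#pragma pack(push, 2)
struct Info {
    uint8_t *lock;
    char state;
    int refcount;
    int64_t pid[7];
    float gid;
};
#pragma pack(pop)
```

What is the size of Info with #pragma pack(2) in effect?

lock at 0 (size 8, align 2) → ends 8
state at 8 (size 1, align 1) → ends 9
pad 1 to align 2 for refcount
refcount at 10 (size 4, align 2) → ends 14
pid at 14 (size 56, align 2) → ends 70
gid at 70 (size 4, align 2) → ends 74
total 74 bytes, alignment 2

74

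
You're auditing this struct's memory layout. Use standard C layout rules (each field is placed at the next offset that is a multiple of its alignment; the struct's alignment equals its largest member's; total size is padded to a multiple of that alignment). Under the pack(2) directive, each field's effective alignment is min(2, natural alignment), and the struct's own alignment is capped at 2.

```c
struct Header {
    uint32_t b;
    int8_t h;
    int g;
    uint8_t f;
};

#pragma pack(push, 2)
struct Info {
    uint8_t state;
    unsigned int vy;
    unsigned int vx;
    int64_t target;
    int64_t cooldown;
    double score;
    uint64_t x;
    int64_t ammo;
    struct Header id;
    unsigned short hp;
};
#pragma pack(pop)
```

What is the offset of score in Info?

26

Header: @0: b [4B, align 4] → 4; @4: h [1B, align 1] → 5; +3 pad (align 4); @8: g [4B, align 4] → 12; @12: f [1B, align 1] → 13; +3 tail pad (align 4); size 16, align 4
@0: state [1B, align 1] → 1
+1 pad (align 2)
@2: vy [4B, align 2] → 6
@6: vx [4B, align 2] → 10
@10: target [8B, align 2] → 18
@18: cooldown [8B, align 2] → 26
@26: score [8B, align 2] → 34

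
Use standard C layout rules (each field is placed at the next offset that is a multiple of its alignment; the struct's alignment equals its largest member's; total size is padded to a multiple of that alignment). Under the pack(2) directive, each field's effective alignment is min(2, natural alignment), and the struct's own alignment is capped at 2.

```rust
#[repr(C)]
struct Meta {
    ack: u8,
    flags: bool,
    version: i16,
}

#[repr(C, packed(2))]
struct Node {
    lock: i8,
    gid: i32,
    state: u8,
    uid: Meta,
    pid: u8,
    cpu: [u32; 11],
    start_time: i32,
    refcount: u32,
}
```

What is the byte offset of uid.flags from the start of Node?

9

Meta: ack at 0 (size 1, align 1) → ends 1; flags at 1 (size 1, align 1) → ends 2; version at 2 (size 2, align 2) → ends 4; total 4 bytes, alignment 2
lock at 0 (size 1, align 1) → ends 1
pad 1 to align 2 for gid
gid at 2 (size 4, align 2) → ends 6
state at 6 (size 1, align 1) → ends 7
pad 1 to align 2 for uid
uid at 8 (size 4, align 2) → ends 12
within Meta: flags at 1
8 + 1 = 9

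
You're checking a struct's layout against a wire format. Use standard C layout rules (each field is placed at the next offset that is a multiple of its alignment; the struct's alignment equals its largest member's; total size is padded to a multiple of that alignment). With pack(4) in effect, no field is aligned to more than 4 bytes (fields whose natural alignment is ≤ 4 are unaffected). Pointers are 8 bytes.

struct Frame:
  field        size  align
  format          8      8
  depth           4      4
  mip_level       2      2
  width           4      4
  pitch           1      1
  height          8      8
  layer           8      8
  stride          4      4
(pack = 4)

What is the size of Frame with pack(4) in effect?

format at 0 (size 8, align 4) → ends 8
depth at 8 (size 4, align 4) → ends 12
mip_level at 12 (size 2, align 2) → ends 14
pad 2 to align 4 for width
width at 16 (size 4, align 4) → ends 20
pitch at 20 (size 1, align 1) → ends 21
pad 3 to align 4 for height
height at 24 (size 8, align 4) → ends 32
layer at 32 (size 8, align 4) → ends 40
stride at 40 (size 4, align 4) → ends 44
total 44 bytes, alignment 4

44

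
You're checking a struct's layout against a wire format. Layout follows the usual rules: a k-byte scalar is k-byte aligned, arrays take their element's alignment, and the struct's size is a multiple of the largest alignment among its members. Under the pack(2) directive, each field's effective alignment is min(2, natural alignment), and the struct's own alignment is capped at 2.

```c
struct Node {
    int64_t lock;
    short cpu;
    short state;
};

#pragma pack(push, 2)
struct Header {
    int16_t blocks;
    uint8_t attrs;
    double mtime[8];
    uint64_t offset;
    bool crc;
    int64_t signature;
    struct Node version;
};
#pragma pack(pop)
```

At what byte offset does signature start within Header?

Node: 0..8  lock  (8B, 8-aligned); 8..10  cpu  (2B, 2-aligned); 10..12  state  (2B, 2-aligned); 12..16  -- tail padding (4B); sizeof = 16, alignof = 8
0..2  blocks  (2B, 2-aligned)
2..3  attrs  (1B, 1-aligned)
3..4  -- padding (1B)
4..68  mtime  (64B, 2-aligned)
68..76  offset  (8B, 2-aligned)
76..77  crc  (1B, 1-aligned)
77..78  -- padding (1B)
78..86  signature  (8B, 2-aligned)

78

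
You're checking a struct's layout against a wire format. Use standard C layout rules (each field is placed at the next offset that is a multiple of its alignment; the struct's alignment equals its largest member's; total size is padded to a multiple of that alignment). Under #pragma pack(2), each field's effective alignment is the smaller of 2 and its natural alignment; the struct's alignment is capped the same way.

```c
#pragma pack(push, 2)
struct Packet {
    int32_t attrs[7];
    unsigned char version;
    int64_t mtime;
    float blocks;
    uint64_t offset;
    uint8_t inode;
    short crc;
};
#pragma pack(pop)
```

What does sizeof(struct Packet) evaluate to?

@0: attrs [28B, align 2] → 28
@28: version [1B, align 1] → 29
+1 pad (align 2)
@30: mtime [8B, align 2] → 38
@38: blocks [4B, align 2] → 42
@42: offset [8B, align 2] → 50
@50: inode [1B, align 1] → 51
+1 pad (align 2)
@52: crc [2B, align 2] → 54
size 54, align 2

54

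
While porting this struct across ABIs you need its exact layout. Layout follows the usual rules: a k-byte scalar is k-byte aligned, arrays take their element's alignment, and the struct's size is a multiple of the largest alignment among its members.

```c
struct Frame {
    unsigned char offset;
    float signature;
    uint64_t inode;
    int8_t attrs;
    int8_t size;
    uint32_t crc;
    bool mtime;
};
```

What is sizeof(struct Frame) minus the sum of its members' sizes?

12

@0: offset [1B, align 1] → 1
+3 pad (align 4)
@4: signature [4B, align 4] → 8
@8: inode [8B, align 8] → 16
@16: attrs [1B, align 1] → 17
@17: size [1B, align 1] → 18
+2 pad (align 4)
@20: crc [4B, align 4] → 24
@24: mtime [1B, align 1] → 25
+7 tail pad (align 8)
size 32, align 8
data bytes 20, size 32 → padding 12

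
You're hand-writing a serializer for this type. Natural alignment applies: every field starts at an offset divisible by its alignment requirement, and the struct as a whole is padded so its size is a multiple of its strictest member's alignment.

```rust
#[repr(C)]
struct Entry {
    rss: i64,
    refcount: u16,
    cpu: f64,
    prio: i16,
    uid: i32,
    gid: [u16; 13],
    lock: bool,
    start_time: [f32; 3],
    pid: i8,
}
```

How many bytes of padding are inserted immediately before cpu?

0..8  rss  (8B, 8-aligned)
8..10  refcount  (2B, 2-aligned)
10..16  -- padding (6B)
16..24  cpu  (8B, 8-aligned)

6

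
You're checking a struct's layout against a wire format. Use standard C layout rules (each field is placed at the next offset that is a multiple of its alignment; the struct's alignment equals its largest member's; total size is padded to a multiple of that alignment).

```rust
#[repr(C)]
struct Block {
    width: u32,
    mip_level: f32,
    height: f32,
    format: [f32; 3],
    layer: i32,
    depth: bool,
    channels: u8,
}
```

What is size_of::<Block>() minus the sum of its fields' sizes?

2

width at 0 (size 4, align 4) → ends 4
mip_level at 4 (size 4, align 4) → ends 8
height at 8 (size 4, align 4) → ends 12
format at 12 (size 12, align 4) → ends 24
layer at 24 (size 4, align 4) → ends 28
depth at 28 (size 1, align 1) → ends 29
channels at 29 (size 1, align 1) → ends 30
tail pad 2 to reach multiple of 4
total 32 bytes, alignment 4
data bytes 30, size 32 → padding 2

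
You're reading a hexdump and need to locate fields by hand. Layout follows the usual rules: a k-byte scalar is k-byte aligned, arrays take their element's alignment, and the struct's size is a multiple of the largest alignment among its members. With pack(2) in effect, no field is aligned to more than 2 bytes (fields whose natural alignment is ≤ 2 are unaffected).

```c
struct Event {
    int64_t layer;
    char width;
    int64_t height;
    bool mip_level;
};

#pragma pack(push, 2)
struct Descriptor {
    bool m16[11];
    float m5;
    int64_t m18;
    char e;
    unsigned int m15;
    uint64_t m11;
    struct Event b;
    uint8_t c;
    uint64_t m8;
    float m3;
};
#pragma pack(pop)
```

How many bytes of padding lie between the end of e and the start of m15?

Event: 0..8  layer  (8B, 8-aligned); 8..9  width  (1B, 1-aligned); 9..16  -- padding (7B); 16..24  height  (8B, 8-aligned); 24..25  mip_level  (1B, 1-aligned); 25..32  -- tail padding (7B); sizeof = 32, alignof = 8
0..11  m16  (11B, 1-aligned)
11..12  -- padding (1B)
12..16  m5  (4B, 2-aligned)
16..24  m18  (8B, 2-aligned)
24..25  e  (1B, 1-aligned)
25..26  -- padding (1B)
26..30  m15  (4B, 2-aligned)

1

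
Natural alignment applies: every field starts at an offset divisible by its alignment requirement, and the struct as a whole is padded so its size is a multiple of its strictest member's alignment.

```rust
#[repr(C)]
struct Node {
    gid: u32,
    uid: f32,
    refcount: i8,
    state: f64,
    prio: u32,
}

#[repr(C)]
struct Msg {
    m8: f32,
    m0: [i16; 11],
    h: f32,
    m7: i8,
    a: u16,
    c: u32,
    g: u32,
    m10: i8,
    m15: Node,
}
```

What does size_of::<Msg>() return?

80

Node: @0: gid [4B, align 4] → 4; @4: uid [4B, align 4] → 8; @8: refcount [1B, align 1] → 9; +7 pad (align 8); @16: state [8B, align 8] → 24; @24: prio [4B, align 4] → 28; +4 tail pad (align 8); size 32, align 8
@0: m8 [4B, align 4] → 4
@4: m0 [22B, align 2] → 26
+2 pad (align 4)
@28: h [4B, align 4] → 32
@32: m7 [1B, align 1] → 33
+1 pad (align 2)
@34: a [2B, align 2] → 36
@36: c [4B, align 4] → 40
@40: g [4B, align 4] → 44
@44: m10 [1B, align 1] → 45
+3 pad (align 8)
@48: m15 [32B, align 8] → 80
size 80, align 8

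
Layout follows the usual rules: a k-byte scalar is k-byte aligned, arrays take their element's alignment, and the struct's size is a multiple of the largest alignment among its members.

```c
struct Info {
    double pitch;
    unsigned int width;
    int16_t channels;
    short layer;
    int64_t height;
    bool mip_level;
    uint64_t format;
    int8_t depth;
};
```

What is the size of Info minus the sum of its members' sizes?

pitch at 0 (size 8, align 8) → ends 8
width at 8 (size 4, align 4) → ends 12
channels at 12 (size 2, align 2) → ends 14
layer at 14 (size 2, align 2) → ends 16
height at 16 (size 8, align 8) → ends 24
mip_level at 24 (size 1, align 1) → ends 25
pad 7 to align 8 for format
format at 32 (size 8, align 8) → ends 40
depth at 40 (size 1, align 1) → ends 41
tail pad 7 to reach multiple of 8
total 48 bytes, alignment 8
data bytes 34, size 48 → padding 14

14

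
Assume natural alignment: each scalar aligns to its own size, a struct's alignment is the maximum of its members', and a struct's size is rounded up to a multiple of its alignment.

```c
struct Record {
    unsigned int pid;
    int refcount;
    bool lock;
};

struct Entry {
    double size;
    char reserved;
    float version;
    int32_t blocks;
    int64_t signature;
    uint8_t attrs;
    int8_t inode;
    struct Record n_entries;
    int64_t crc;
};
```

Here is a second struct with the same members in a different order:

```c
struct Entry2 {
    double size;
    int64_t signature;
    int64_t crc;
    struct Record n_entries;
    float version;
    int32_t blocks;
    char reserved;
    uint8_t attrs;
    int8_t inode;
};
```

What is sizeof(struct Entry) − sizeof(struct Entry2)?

8

Record: pid at 0 (size 4, align 4) → ends 4; refcount at 4 (size 4, align 4) → ends 8; lock at 8 (size 1, align 1) → ends 9; tail pad 3 to reach multiple of 4; total 12 bytes, alignment 4
size at 0 (size 8, align 8) → ends 8
reserved at 8 (size 1, align 1) → ends 9
pad 3 to align 4 for version
version at 12 (size 4, align 4) → ends 16
blocks at 16 (size 4, align 4) → ends 20
pad 4 to align 8 for signature
signature at 24 (size 8, align 8) → ends 32
attrs at 32 (size 1, align 1) → ends 33
inode at 33 (size 1, align 1) → ends 34
pad 2 to align 4 for n_entries
n_entries at 36 (size 12, align 4) → ends 48
crc at 48 (size 8, align 8) → ends 56
total 56 bytes, alignment 8
— Entry2 —
size at 0 (size 8, align 8) → ends 8
signature at 8 (size 8, align 8) → ends 16
crc at 16 (size 8, align 8) → ends 24
n_entries at 24 (size 12, align 4) → ends 36
version at 36 (size 4, align 4) → ends 40
blocks at 40 (size 4, align 4) → ends 44
reserved at 44 (size 1, align 1) → ends 45
attrs at 45 (size 1, align 1) → ends 46
inode at 46 (size 1, align 1) → ends 47
tail pad 1 to reach multiple of 8
total 48 bytes, alignment 8
56 − 48 = 8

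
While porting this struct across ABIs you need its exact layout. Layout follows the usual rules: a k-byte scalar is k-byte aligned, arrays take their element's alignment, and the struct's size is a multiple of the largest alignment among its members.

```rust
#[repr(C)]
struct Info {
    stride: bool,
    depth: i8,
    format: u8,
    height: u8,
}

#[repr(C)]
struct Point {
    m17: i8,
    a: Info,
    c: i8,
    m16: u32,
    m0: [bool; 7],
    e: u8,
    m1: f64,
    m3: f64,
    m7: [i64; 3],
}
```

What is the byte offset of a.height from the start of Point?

4

Info: @0: stride [1B, align 1] → 1; @1: depth [1B, align 1] → 2; @2: format [1B, align 1] → 3; @3: height [1B, align 1] → 4; size 4, align 1
@0: m17 [1B, align 1] → 1
@1: a [4B, align 1] → 5
within Info: height at 3
1 + 3 = 4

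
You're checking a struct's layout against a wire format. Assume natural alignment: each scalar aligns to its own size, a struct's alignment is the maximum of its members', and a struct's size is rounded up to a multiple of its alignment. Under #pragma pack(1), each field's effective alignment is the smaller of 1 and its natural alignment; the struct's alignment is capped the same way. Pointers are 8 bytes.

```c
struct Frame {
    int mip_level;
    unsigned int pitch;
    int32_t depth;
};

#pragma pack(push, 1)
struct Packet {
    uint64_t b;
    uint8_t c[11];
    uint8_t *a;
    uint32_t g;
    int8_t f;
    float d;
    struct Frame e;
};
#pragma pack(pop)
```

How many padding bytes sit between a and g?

0

Frame: 0..4  mip_level  (4B, 4-aligned); 4..8  pitch  (4B, 4-aligned); 8..12  depth  (4B, 4-aligned); sizeof = 12, alignof = 4
0..8  b  (8B, 1-aligned)
8..19  c  (11B, 1-aligned)
19..27  a  (8B, 1-aligned)
27..31  g  (4B, 1-aligned)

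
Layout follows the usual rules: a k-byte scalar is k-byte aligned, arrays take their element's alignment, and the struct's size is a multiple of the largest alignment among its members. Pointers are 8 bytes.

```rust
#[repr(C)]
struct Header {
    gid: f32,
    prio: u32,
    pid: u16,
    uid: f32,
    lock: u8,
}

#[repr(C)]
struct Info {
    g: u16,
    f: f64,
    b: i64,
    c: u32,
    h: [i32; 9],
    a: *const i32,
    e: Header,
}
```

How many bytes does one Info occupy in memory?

96 bytes

Header: 0..4  gid  (4B, 4-aligned); 4..8  prio  (4B, 4-aligned); 8..10  pid  (2B, 2-aligned); 10..12  -- padding (2B); 12..16  uid  (4B, 4-aligned); 16..17  lock  (1B, 1-aligned); 17..20  -- tail padding (3B); sizeof = 20, alignof = 4
0..2  g  (2B, 2-aligned)
2..8  -- padding (6B)
8..16  f  (8B, 8-aligned)
16..24  b  (8B, 8-aligned)
24..28  c  (4B, 4-aligned)
28..64  h  (36B, 4-aligned)
64..72  a  (8B, 8-aligned)
72..92  e  (20B, 4-aligned)
92..96  -- tail padding (4B)
sizeof = 96, alignof = 8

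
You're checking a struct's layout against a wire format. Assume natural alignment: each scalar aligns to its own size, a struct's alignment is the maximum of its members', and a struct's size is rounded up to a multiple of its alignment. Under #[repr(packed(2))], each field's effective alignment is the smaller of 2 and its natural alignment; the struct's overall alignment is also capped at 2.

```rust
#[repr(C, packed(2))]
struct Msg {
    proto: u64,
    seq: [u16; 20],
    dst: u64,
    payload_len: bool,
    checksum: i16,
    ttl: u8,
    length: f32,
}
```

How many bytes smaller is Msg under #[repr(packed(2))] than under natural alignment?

natural layout:
  proto at 0 (size 8, align 8) → ends 8
  seq at 8 (size 40, align 2) → ends 48
  dst at 48 (size 8, align 8) → ends 56
  payload_len at 56 (size 1, align 1) → ends 57
  pad 1 to align 2 for checksum
  checksum at 58 (size 2, align 2) → ends 60
  ttl at 60 (size 1, align 1) → ends 61
  pad 3 to align 4 for length
  length at 64 (size 4, align 4) → ends 68
  tail pad 4 to reach multiple of 8
  total 72 bytes, alignment 8
packed(2) layout:
  proto at 0 (size 8, align 2) → ends 8
  seq at 8 (size 40, align 2) → ends 48
  dst at 48 (size 8, align 2) → ends 56
  payload_len at 56 (size 1, align 1) → ends 57
  pad 1 to align 2 for checksum
  checksum at 58 (size 2, align 2) → ends 60
  ttl at 60 (size 1, align 1) → ends 61
  pad 1 to align 2 for length
  length at 62 (size 4, align 2) → ends 66
  total 66 bytes, alignment 2
72 − 66 = 6

6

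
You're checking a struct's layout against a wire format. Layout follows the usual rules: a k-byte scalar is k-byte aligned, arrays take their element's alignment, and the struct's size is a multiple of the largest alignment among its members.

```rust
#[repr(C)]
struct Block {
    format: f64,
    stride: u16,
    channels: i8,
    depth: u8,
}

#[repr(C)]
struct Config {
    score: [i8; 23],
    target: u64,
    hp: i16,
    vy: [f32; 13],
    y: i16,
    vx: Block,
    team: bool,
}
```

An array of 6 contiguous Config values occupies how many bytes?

720

Block: format at 0 (size 8, align 8) → ends 8; stride at 8 (size 2, align 2) → ends 10; channels at 10 (size 1, align 1) → ends 11; depth at 11 (size 1, align 1) → ends 12; tail pad 4 to reach multiple of 8; total 16 bytes, alignment 8
score at 0 (size 23, align 1) → ends 23
pad 1 to align 8 for target
target at 24 (size 8, align 8) → ends 32
hp at 32 (size 2, align 2) → ends 34
pad 2 to align 4 for vy
vy at 36 (size 52, align 4) → ends 88
y at 88 (size 2, align 2) → ends 90
pad 6 to align 8 for vx
vx at 96 (size 16, align 8) → ends 112
team at 112 (size 1, align 1) → ends 113
tail pad 7 to reach multiple of 8
total 120 bytes, alignment 8
array of 6: 6 × 120 = 720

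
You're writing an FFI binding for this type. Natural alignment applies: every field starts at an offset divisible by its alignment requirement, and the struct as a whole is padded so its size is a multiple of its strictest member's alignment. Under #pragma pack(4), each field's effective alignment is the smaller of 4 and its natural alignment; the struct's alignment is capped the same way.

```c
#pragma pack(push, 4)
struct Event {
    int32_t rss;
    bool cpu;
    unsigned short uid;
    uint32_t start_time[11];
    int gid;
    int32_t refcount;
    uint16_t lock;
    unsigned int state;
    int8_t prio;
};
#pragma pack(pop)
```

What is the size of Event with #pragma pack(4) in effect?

@0: rss [4B, align 4] → 4
@4: cpu [1B, align 1] → 5
+1 pad (align 2)
@6: uid [2B, align 2] → 8
@8: start_time [44B, align 4] → 52
@52: gid [4B, align 4] → 56
@56: refcount [4B, align 4] → 60
@60: lock [2B, align 2] → 62
+2 pad (align 4)
@64: state [4B, align 4] → 68
@68: prio [1B, align 1] → 69
+3 tail pad (align 4)
size 72, align 4

72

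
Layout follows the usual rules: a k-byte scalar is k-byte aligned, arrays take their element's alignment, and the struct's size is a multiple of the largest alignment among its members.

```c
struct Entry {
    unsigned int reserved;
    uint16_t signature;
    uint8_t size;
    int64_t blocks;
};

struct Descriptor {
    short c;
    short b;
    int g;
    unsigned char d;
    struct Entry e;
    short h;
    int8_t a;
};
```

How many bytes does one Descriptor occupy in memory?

Entry: @0: reserved [4B, align 4] → 4; @4: signature [2B, align 2] → 6; @6: size [1B, align 1] → 7; +1 pad (align 8); @8: blocks [8B, align 8] → 16; size 16, align 8
@0: c [2B, align 2] → 2
@2: b [2B, align 2] → 4
@4: g [4B, align 4] → 8
@8: d [1B, align 1] → 9
+7 pad (align 8)
@16: e [16B, align 8] → 32
@32: h [2B, align 2] → 34
@34: a [1B, align 1] → 35
+5 tail pad (align 8)
size 40, align 8

40 bytes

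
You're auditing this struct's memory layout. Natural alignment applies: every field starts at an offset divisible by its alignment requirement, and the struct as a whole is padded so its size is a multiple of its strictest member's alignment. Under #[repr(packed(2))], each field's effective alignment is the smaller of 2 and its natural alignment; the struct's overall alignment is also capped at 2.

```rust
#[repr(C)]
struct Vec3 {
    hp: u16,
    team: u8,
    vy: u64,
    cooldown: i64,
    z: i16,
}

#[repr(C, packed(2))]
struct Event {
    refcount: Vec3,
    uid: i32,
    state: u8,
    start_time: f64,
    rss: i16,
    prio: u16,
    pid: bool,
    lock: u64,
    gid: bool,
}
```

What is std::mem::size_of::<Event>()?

Vec3: 0..2  hp  (2B, 2-aligned); 2..3  team  (1B, 1-aligned); 3..8  -- padding (5B); 8..16  vy  (8B, 8-aligned); 16..24  cooldown  (8B, 8-aligned); 24..26  z  (2B, 2-aligned); 26..32  -- tail padding (6B); sizeof = 32, alignof = 8
0..32  refcount  (32B, 2-aligned)
32..36  uid  (4B, 2-aligned)
36..37  state  (1B, 1-aligned)
37..38  -- padding (1B)
38..46  start_time  (8B, 2-aligned)
46..48  rss  (2B, 2-aligned)
48..50  prio  (2B, 2-aligned)
50..51  pid  (1B, 1-aligned)
51..52  -- padding (1B)
52..60  lock  (8B, 2-aligned)
60..61  gid  (1B, 1-aligned)
61..62  -- tail padding (1B)
sizeof = 62, alignof = 2

62 bytes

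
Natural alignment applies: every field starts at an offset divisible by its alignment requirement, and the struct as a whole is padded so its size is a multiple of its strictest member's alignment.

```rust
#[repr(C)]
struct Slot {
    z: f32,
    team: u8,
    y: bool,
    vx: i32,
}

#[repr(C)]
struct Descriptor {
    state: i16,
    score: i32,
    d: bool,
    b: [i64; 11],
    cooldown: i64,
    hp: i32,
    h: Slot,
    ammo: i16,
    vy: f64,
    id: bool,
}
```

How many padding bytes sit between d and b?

Slot: @0: z [4B, align 4] → 4; @4: team [1B, align 1] → 5; @5: y [1B, align 1] → 6; +2 pad (align 4); @8: vx [4B, align 4] → 12; size 12, align 4
@0: state [2B, align 2] → 2
+2 pad (align 4)
@4: score [4B, align 4] → 8
@8: d [1B, align 1] → 9
+7 pad (align 8)
@16: b [88B, align 8] → 104

7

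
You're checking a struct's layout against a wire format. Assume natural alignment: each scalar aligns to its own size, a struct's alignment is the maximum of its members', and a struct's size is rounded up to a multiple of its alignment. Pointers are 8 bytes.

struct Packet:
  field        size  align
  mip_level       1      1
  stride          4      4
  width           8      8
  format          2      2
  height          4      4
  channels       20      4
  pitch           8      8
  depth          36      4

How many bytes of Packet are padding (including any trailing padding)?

13

0..1  mip_level  (1B, 1-aligned)
1..4  -- padding (3B)
4..8  stride  (4B, 4-aligned)
8..16  width  (8B, 8-aligned)
16..18  format  (2B, 2-aligned)
18..20  -- padding (2B)
20..24  height  (4B, 4-aligned)
24..44  channels  (20B, 4-aligned)
44..48  -- padding (4B)
48..56  pitch  (8B, 8-aligned)
56..92  depth  (36B, 4-aligned)
92..96  -- tail padding (4B)
sizeof = 96, alignof = 8
data bytes 83, size 96 → padding 13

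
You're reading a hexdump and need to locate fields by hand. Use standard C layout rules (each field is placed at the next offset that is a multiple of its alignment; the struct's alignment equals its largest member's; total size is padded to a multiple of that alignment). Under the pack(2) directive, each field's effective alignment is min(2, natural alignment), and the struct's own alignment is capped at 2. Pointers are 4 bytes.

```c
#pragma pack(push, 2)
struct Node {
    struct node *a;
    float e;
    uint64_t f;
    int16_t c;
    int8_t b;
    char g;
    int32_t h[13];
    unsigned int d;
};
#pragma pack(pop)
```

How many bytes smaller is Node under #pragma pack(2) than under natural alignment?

4

natural layout:
  @0: a [4B, align 4] → 4
  @4: e [4B, align 4] → 8
  @8: f [8B, align 8] → 16
  @16: c [2B, align 2] → 18
  @18: b [1B, align 1] → 19
  @19: g [1B, align 1] → 20
  @20: h [52B, align 4] → 72
  @72: d [4B, align 4] → 76
  +4 tail pad (align 8)
  size 80, align 8
packed(2) layout:
  @0: a [4B, align 2] → 4
  @4: e [4B, align 2] → 8
  @8: f [8B, align 2] → 16
  @16: c [2B, align 2] → 18
  @18: b [1B, align 1] → 19
  @19: g [1B, align 1] → 20
  @20: h [52B, align 2] → 72
  @72: d [4B, align 2] → 76
  size 76, align 2
80 − 76 = 4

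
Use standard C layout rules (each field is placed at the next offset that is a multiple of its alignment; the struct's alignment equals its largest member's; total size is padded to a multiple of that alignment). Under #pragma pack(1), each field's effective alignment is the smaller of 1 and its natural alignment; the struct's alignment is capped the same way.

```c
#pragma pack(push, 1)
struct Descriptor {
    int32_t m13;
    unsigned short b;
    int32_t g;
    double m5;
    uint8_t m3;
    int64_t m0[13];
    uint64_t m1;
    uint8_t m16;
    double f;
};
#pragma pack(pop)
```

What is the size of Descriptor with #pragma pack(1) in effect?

0..4  m13  (4B, 1-aligned)
4..6  b  (2B, 1-aligned)
6..10  g  (4B, 1-aligned)
10..18  m5  (8B, 1-aligned)
18..19  m3  (1B, 1-aligned)
19..123  m0  (104B, 1-aligned)
123..131  m1  (8B, 1-aligned)
131..132  m16  (1B, 1-aligned)
132..140  f  (8B, 1-aligned)
sizeof = 140, alignof = 1

140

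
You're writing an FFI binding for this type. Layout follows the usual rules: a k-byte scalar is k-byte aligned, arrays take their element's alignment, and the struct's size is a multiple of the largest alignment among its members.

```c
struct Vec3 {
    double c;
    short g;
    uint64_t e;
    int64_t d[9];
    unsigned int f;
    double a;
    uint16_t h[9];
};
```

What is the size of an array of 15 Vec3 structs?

2040

c at 0 (size 8, align 8) → ends 8
g at 8 (size 2, align 2) → ends 10
pad 6 to align 8 for e
e at 16 (size 8, align 8) → ends 24
d at 24 (size 72, align 8) → ends 96
f at 96 (size 4, align 4) → ends 100
pad 4 to align 8 for a
a at 104 (size 8, align 8) → ends 112
h at 112 (size 18, align 2) → ends 130
tail pad 6 to reach multiple of 8
total 136 bytes, alignment 8
array of 15: 15 × 136 = 2040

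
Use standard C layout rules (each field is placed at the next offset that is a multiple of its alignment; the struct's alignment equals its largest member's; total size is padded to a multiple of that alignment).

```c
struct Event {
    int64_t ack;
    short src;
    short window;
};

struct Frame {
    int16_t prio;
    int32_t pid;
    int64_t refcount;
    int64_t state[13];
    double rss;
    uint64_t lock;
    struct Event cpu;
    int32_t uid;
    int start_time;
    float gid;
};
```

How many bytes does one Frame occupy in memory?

Event: ack at 0 (size 8, align 8) → ends 8; src at 8 (size 2, align 2) → ends 10; window at 10 (size 2, align 2) → ends 12; tail pad 4 to reach multiple of 8; total 16 bytes, alignment 8
prio at 0 (size 2, align 2) → ends 2
pad 2 to align 4 for pid
pid at 4 (size 4, align 4) → ends 8
refcount at 8 (size 8, align 8) → ends 16
state at 16 (size 104, align 8) → ends 120
rss at 120 (size 8, align 8) → ends 128
lock at 128 (size 8, align 8) → ends 136
cpu at 136 (size 16, align 8) → ends 152
uid at 152 (size 4, align 4) → ends 156
start_time at 156 (size 4, align 4) → ends 160
gid at 160 (size 4, align 4) → ends 164
tail pad 4 to reach multiple of 8
total 168 bytes, alignment 8

168 bytes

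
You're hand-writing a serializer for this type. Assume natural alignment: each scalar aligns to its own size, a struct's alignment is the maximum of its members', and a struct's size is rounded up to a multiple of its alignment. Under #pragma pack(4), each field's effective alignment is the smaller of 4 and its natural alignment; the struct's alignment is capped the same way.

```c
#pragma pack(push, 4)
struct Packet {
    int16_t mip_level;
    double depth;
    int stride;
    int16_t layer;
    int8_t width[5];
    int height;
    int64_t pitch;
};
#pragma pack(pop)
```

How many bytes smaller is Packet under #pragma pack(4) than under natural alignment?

natural layout:
  0..2  mip_level  (2B, 2-aligned)
  2..8  -- padding (6B)
  8..16  depth  (8B, 8-aligned)
  16..20  stride  (4B, 4-aligned)
  20..22  layer  (2B, 2-aligned)
  22..27  width  (5B, 1-aligned)
  27..28  -- padding (1B)
  28..32  height  (4B, 4-aligned)
  32..40  pitch  (8B, 8-aligned)
  sizeof = 40, alignof = 8
packed(4) layout:
  0..2  mip_level  (2B, 2-aligned)
  2..4  -- padding (2B)
  4..12  depth  (8B, 4-aligned)
  12..16  stride  (4B, 4-aligned)
  16..18  layer  (2B, 2-aligned)
  18..23  width  (5B, 1-aligned)
  23..24  -- padding (1B)
  24..28  height  (4B, 4-aligned)
  28..36  pitch  (8B, 4-aligned)
  sizeof = 36, alignof = 4
40 − 36 = 4

4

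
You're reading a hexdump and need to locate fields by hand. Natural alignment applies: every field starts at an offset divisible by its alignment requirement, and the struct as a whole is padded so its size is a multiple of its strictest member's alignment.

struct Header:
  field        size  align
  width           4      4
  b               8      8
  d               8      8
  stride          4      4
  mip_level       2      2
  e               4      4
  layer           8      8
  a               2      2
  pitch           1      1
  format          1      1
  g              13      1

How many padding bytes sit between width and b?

4

width at 0 (size 4, align 4) → ends 4
pad 4 to align 8 for b
b at 8 (size 8, align 8) → ends 16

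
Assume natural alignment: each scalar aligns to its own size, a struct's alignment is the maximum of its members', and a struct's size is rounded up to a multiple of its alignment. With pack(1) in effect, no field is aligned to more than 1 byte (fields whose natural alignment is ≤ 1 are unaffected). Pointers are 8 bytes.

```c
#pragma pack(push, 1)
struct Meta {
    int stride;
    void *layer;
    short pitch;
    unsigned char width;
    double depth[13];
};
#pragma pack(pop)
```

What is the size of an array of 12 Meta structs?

0..4  stride  (4B, 1-aligned)
4..12  layer  (8B, 1-aligned)
12..14  pitch  (2B, 1-aligned)
14..15  width  (1B, 1-aligned)
15..119  depth  (104B, 1-aligned)
sizeof = 119, alignof = 1
array of 12: 12 × 119 = 1428

1428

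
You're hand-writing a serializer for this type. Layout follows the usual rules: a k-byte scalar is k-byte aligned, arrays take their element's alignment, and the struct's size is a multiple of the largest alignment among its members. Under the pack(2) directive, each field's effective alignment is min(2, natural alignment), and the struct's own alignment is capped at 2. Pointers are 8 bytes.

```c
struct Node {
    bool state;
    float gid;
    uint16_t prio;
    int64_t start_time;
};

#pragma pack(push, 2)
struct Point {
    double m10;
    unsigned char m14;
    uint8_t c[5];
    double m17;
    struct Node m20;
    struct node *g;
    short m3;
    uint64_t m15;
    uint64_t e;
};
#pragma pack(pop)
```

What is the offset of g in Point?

46

Node: 0..1  state  (1B, 1-aligned); 1..4  -- padding (3B); 4..8  gid  (4B, 4-aligned); 8..10  prio  (2B, 2-aligned); 10..16  -- padding (6B); 16..24  start_time  (8B, 8-aligned); sizeof = 24, alignof = 8
0..8  m10  (8B, 2-aligned)
8..9  m14  (1B, 1-aligned)
9..14  c  (5B, 1-aligned)
14..22  m17  (8B, 2-aligned)
22..46  m20  (24B, 2-aligned)
46..54  g  (8B, 2-aligned)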